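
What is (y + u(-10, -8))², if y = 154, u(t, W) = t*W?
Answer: 54756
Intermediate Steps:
u(t, W) = W*t
(y + u(-10, -8))² = (154 - 8*(-10))² = (154 + 80)² = 234² = 54756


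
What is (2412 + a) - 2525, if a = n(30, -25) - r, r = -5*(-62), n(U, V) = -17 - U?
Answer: -470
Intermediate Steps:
r = 310
a = -357 (a = (-17 - 1*30) - 1*310 = (-17 - 30) - 310 = -47 - 310 = -357)
(2412 + a) - 2525 = (2412 - 357) - 2525 = 2055 - 2525 = -470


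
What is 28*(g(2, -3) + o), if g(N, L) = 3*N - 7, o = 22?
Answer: 588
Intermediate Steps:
g(N, L) = -7 + 3*N
28*(g(2, -3) + o) = 28*((-7 + 3*2) + 22) = 28*((-7 + 6) + 22) = 28*(-1 + 22) = 28*21 = 588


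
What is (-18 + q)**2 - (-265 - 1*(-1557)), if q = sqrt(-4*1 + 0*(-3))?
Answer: -972 - 72*I ≈ -972.0 - 72.0*I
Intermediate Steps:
q = 2*I (q = sqrt(-4 + 0) = sqrt(-4) = 2*I ≈ 2.0*I)
(-18 + q)**2 - (-265 - 1*(-1557)) = (-18 + 2*I)**2 - (-265 - 1*(-1557)) = (-18 + 2*I)**2 - (-265 + 1557) = (-18 + 2*I)**2 - 1*1292 = (-18 + 2*I)**2 - 1292 = -1292 + (-18 + 2*I)**2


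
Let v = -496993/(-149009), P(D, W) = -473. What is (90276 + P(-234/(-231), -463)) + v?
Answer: 1911707460/21287 ≈ 89806.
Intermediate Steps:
v = 70999/21287 (v = -496993*(-1/149009) = 70999/21287 ≈ 3.3353)
(90276 + P(-234/(-231), -463)) + v = (90276 - 473) + 70999/21287 = 89803 + 70999/21287 = 1911707460/21287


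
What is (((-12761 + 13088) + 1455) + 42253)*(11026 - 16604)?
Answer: -245627230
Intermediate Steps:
(((-12761 + 13088) + 1455) + 42253)*(11026 - 16604) = ((327 + 1455) + 42253)*(-5578) = (1782 + 42253)*(-5578) = 44035*(-5578) = -245627230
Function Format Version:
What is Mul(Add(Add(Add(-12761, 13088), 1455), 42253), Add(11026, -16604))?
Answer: -245627230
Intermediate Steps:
Mul(Add(Add(Add(-12761, 13088), 1455), 42253), Add(11026, -16604)) = Mul(Add(Add(327, 1455), 42253), -5578) = Mul(Add(1782, 42253), -5578) = Mul(44035, -5578) = -245627230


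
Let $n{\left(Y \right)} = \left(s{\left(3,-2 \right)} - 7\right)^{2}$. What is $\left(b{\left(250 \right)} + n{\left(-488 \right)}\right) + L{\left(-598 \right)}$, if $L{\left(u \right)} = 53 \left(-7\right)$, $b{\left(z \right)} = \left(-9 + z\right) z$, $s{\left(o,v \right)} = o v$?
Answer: $60048$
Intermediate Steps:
$n{\left(Y \right)} = 169$ ($n{\left(Y \right)} = \left(3 \left(-2\right) - 7\right)^{2} = \left(-6 - 7\right)^{2} = \left(-13\right)^{2} = 169$)
$b{\left(z \right)} = z \left(-9 + z\right)$
$L{\left(u \right)} = -371$
$\left(b{\left(250 \right)} + n{\left(-488 \right)}\right) + L{\left(-598 \right)} = \left(250 \left(-9 + 250\right) + 169\right) - 371 = \left(250 \cdot 241 + 169\right) - 371 = \left(60250 + 169\right) - 371 = 60419 - 371 = 60048$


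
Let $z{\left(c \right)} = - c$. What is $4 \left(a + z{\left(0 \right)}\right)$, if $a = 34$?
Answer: $136$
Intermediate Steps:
$4 \left(a + z{\left(0 \right)}\right) = 4 \left(34 - 0\right) = 4 \left(34 + 0\right) = 4 \cdot 34 = 136$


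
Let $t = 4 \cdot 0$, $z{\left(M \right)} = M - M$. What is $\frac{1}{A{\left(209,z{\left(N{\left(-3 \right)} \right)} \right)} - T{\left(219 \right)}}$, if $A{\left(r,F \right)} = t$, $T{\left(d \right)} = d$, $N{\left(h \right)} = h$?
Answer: $- \frac{1}{219} \approx -0.0045662$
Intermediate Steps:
$z{\left(M \right)} = 0$
$t = 0$
$A{\left(r,F \right)} = 0$
$\frac{1}{A{\left(209,z{\left(N{\left(-3 \right)} \right)} \right)} - T{\left(219 \right)}} = \frac{1}{0 - 219} = \frac{1}{-219} = - \frac{1}{219}$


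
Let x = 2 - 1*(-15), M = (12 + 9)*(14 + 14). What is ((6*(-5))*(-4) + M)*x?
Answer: 12036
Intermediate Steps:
M = 588 (M = 21*28 = 588)
x = 17 (x = 2 + 15 = 17)
((6*(-5))*(-4) + M)*x = ((6*(-5))*(-4) + 588)*17 = (-30*(-4) + 588)*17 = (120 + 588)*17 = 708*17 = 12036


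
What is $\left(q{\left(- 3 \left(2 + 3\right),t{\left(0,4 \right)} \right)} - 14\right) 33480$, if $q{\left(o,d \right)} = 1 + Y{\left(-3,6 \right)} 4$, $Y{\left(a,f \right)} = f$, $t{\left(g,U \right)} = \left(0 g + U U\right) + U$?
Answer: $368280$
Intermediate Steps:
$t{\left(g,U \right)} = U + U^{2}$ ($t{\left(g,U \right)} = \left(0 + U^{2}\right) + U = U^{2} + U = U + U^{2}$)
$q{\left(o,d \right)} = 25$ ($q{\left(o,d \right)} = 1 + 6 \cdot 4 = 1 + 24 = 25$)
$\left(q{\left(- 3 \left(2 + 3\right),t{\left(0,4 \right)} \right)} - 14\right) 33480 = \left(25 - 14\right) 33480 = 11 \cdot 33480 = 368280$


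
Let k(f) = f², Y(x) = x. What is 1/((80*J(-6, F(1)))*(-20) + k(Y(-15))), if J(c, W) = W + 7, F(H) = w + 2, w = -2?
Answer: -1/10975 ≈ -9.1116e-5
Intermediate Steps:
F(H) = 0 (F(H) = -2 + 2 = 0)
J(c, W) = 7 + W
1/((80*J(-6, F(1)))*(-20) + k(Y(-15))) = 1/((80*(7 + 0))*(-20) + (-15)²) = 1/((80*7)*(-20) + 225) = 1/(560*(-20) + 225) = 1/(-11200 + 225) = 1/(-10975) = -1/10975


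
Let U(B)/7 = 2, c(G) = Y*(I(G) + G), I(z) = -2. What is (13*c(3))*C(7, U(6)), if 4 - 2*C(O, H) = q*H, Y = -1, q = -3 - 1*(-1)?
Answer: -208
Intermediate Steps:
q = -2 (q = -3 + 1 = -2)
c(G) = 2 - G (c(G) = -(-2 + G) = 2 - G)
U(B) = 14 (U(B) = 7*2 = 14)
C(O, H) = 2 + H (C(O, H) = 2 - (-1)*H = 2 + H)
(13*c(3))*C(7, U(6)) = (13*(2 - 1*3))*(2 + 14) = (13*(2 - 3))*16 = (13*(-1))*16 = -13*16 = -208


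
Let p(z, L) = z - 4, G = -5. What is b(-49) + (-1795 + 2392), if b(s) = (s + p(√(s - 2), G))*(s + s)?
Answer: 5791 - 98*I*√51 ≈ 5791.0 - 699.86*I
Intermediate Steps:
p(z, L) = -4 + z
b(s) = 2*s*(-4 + s + √(-2 + s)) (b(s) = (s + (-4 + √(s - 2)))*(s + s) = (s + (-4 + √(-2 + s)))*(2*s) = (-4 + s + √(-2 + s))*(2*s) = 2*s*(-4 + s + √(-2 + s)))
b(-49) + (-1795 + 2392) = 2*(-49)*(-4 - 49 + √(-2 - 49)) + (-1795 + 2392) = 2*(-49)*(-4 - 49 + √(-51)) + 597 = 2*(-49)*(-4 - 49 + I*√51) + 597 = 2*(-49)*(-53 + I*√51) + 597 = (5194 - 98*I*√51) + 597 = 5791 - 98*I*√51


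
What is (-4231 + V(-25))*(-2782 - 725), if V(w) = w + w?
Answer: 15013467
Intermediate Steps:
V(w) = 2*w
(-4231 + V(-25))*(-2782 - 725) = (-4231 + 2*(-25))*(-2782 - 725) = (-4231 - 50)*(-3507) = -4281*(-3507) = 15013467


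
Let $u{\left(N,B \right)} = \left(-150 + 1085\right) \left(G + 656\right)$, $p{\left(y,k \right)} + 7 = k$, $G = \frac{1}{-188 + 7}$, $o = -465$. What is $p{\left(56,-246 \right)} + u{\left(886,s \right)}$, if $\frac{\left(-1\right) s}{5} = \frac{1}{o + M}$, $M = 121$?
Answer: $\frac{110971432}{181} \approx 6.131 \cdot 10^{5}$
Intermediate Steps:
$s = \frac{5}{344}$ ($s = - \frac{5}{-465 + 121} = - \frac{5}{-344} = \left(-5\right) \left(- \frac{1}{344}\right) = \frac{5}{344} \approx 0.014535$)
$G = - \frac{1}{181}$ ($G = \frac{1}{-181} = - \frac{1}{181} \approx -0.0055249$)
$p{\left(y,k \right)} = -7 + k$
$u{\left(N,B \right)} = \frac{111017225}{181}$ ($u{\left(N,B \right)} = \left(-150 + 1085\right) \left(- \frac{1}{181} + 656\right) = 935 \cdot \frac{118735}{181} = \frac{111017225}{181}$)
$p{\left(56,-246 \right)} + u{\left(886,s \right)} = \left(-7 - 246\right) + \frac{111017225}{181} = -253 + \frac{111017225}{181} = \frac{110971432}{181}$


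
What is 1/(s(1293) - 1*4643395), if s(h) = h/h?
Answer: -1/4643394 ≈ -2.1536e-7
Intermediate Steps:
s(h) = 1
1/(s(1293) - 1*4643395) = 1/(1 - 1*4643395) = 1/(1 - 4643395) = 1/(-4643394) = -1/4643394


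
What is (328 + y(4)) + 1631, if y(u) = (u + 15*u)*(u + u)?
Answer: 2471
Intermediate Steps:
y(u) = 32*u² (y(u) = (16*u)*(2*u) = 32*u²)
(328 + y(4)) + 1631 = (328 + 32*4²) + 1631 = (328 + 32*16) + 1631 = (328 + 512) + 1631 = 840 + 1631 = 2471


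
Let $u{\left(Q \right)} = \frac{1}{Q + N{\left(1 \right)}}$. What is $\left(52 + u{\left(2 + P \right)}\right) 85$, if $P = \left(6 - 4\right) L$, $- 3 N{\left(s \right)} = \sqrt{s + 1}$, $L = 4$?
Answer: $\frac{1988405}{449} + \frac{255 \sqrt{2}}{898} \approx 4428.9$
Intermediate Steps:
$N{\left(s \right)} = - \frac{\sqrt{1 + s}}{3}$ ($N{\left(s \right)} = - \frac{\sqrt{s + 1}}{3} = - \frac{\sqrt{1 + s}}{3}$)
$P = 8$ ($P = \left(6 - 4\right) 4 = 2 \cdot 4 = 8$)
$u{\left(Q \right)} = \frac{1}{Q - \frac{\sqrt{2}}{3}}$ ($u{\left(Q \right)} = \frac{1}{Q - \frac{\sqrt{1 + 1}}{3}} = \frac{1}{Q - \frac{\sqrt{2}}{3}}$)
$\left(52 + u{\left(2 + P \right)}\right) 85 = \left(52 + \frac{3}{- \sqrt{2} + 3 \left(2 + 8\right)}\right) 85 = \left(52 + \frac{3}{- \sqrt{2} + 3 \cdot 10}\right) 85 = \left(52 + \frac{3}{- \sqrt{2} + 30}\right) 85 = \left(52 + \frac{3}{30 - \sqrt{2}}\right) 85 = 4420 + \frac{255}{30 - \sqrt{2}}$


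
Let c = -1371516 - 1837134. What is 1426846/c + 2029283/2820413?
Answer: 1243481945276/4524859086225 ≈ 0.27481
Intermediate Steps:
c = -3208650
1426846/c + 2029283/2820413 = 1426846/(-3208650) + 2029283/2820413 = 1426846*(-1/3208650) + 2029283*(1/2820413) = -713423/1604325 + 2029283/2820413 = 1243481945276/4524859086225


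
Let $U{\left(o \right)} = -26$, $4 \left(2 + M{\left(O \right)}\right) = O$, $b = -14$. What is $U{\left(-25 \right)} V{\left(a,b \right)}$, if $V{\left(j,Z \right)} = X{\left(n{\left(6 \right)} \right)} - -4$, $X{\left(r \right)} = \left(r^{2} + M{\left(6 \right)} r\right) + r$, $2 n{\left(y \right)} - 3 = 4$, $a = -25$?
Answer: $-468$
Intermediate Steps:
$M{\left(O \right)} = -2 + \frac{O}{4}$
$n{\left(y \right)} = \frac{7}{2}$ ($n{\left(y \right)} = \frac{3}{2} + \frac{1}{2} \cdot 4 = \frac{3}{2} + 2 = \frac{7}{2}$)
$X{\left(r \right)} = r^{2} + \frac{r}{2}$ ($X{\left(r \right)} = \left(r^{2} + \left(-2 + \frac{1}{4} \cdot 6\right) r\right) + r = \left(r^{2} + \left(-2 + \frac{3}{2}\right) r\right) + r = \left(r^{2} - \frac{r}{2}\right) + r = r^{2} + \frac{r}{2}$)
$V{\left(j,Z \right)} = 18$ ($V{\left(j,Z \right)} = \frac{7 \left(\frac{1}{2} + \frac{7}{2}\right)}{2} - -4 = \frac{7}{2} \cdot 4 + 4 = 14 + 4 = 18$)
$U{\left(-25 \right)} V{\left(a,b \right)} = \left(-26\right) 18 = -468$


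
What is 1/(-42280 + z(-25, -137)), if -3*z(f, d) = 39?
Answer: -1/42293 ≈ -2.3645e-5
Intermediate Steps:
z(f, d) = -13 (z(f, d) = -⅓*39 = -13)
1/(-42280 + z(-25, -137)) = 1/(-42280 - 13) = 1/(-42293) = -1/42293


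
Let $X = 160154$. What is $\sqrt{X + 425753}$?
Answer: $\sqrt{585907} \approx 765.45$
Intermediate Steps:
$\sqrt{X + 425753} = \sqrt{160154 + 425753} = \sqrt{585907}$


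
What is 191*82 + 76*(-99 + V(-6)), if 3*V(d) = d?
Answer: 7986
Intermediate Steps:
V(d) = d/3
191*82 + 76*(-99 + V(-6)) = 191*82 + 76*(-99 + (⅓)*(-6)) = 15662 + 76*(-99 - 2) = 15662 + 76*(-101) = 15662 - 7676 = 7986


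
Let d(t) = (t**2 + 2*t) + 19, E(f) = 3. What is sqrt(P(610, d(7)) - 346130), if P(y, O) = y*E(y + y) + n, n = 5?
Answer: 3*I*sqrt(38255) ≈ 586.77*I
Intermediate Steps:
d(t) = 19 + t**2 + 2*t
P(y, O) = 5 + 3*y (P(y, O) = y*3 + 5 = 3*y + 5 = 5 + 3*y)
sqrt(P(610, d(7)) - 346130) = sqrt((5 + 3*610) - 346130) = sqrt((5 + 1830) - 346130) = sqrt(1835 - 346130) = sqrt(-344295) = 3*I*sqrt(38255)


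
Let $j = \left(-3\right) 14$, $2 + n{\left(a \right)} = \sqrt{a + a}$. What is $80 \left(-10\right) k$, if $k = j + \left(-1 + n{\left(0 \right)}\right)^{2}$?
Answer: $26400$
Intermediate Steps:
$n{\left(a \right)} = -2 + \sqrt{2} \sqrt{a}$ ($n{\left(a \right)} = -2 + \sqrt{a + a} = -2 + \sqrt{2 a} = -2 + \sqrt{2} \sqrt{a}$)
$j = -42$
$k = -33$ ($k = -42 + \left(-1 - \left(2 - \sqrt{2} \sqrt{0}\right)\right)^{2} = -42 + \left(-1 - \left(2 - \sqrt{2} \cdot 0\right)\right)^{2} = -42 + \left(-1 + \left(-2 + 0\right)\right)^{2} = -42 + \left(-1 - 2\right)^{2} = -42 + \left(-3\right)^{2} = -42 + 9 = -33$)
$80 \left(-10\right) k = 80 \left(-10\right) \left(-33\right) = \left(-800\right) \left(-33\right) = 26400$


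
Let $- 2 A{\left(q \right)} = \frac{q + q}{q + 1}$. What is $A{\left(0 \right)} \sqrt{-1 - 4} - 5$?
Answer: $-5$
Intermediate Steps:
$A{\left(q \right)} = - \frac{q}{1 + q}$ ($A{\left(q \right)} = - \frac{\left(q + q\right) \frac{1}{q + 1}}{2} = - \frac{2 q \frac{1}{1 + q}}{2} = - \frac{q}{1 + q}$)
$A{\left(0 \right)} \sqrt{-1 - 4} - 5 = \left(-1\right) 0 \frac{1}{1 + 0} \sqrt{-1 - 4} - 5 = \left(-1\right) 0 \cdot 1^{-1} \sqrt{-5} - 5 = \left(-1\right) 0 \cdot 1 i \sqrt{5} - 5 = 0 i \sqrt{5} - 5 = 0 - 5 = -5$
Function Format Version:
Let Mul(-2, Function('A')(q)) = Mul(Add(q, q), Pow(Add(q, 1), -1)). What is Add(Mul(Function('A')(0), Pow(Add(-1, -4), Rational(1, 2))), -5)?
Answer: -5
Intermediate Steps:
Function('A')(q) = Mul(-1, q, Pow(Add(1, q), -1)) (Function('A')(q) = Mul(Rational(-1, 2), Mul(Add(q, q), Pow(Add(q, 1), -1))) = Mul(Rational(-1, 2), Mul(Mul(2, q), Pow(Add(1, q), -1))) = Mul(Rational(-1, 2), Mul(2, q, Pow(Add(1, q), -1))) = Mul(-1, q, Pow(Add(1, q), -1)))
Add(Mul(Function('A')(0), Pow(Add(-1, -4), Rational(1, 2))), -5) = Add(Mul(Mul(-1, 0, Pow(Add(1, 0), -1)), Pow(Add(-1, -4), Rational(1, 2))), -5) = Add(Mul(Mul(-1, 0, Pow(1, -1)), Pow(-5, Rational(1, 2))), -5) = Add(Mul(Mul(-1, 0, 1), Mul(I, Pow(5, Rational(1, 2)))), -5) = Add(Mul(0, Mul(I, Pow(5, Rational(1, 2)))), -5) = Add(0, -5) = -5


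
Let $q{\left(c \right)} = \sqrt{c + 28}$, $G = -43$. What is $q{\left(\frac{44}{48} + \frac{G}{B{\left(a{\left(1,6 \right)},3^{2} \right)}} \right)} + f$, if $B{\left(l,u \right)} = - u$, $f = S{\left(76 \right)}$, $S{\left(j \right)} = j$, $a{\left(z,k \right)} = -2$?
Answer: $76 + \frac{\sqrt{1213}}{6} \approx 81.805$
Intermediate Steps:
$f = 76$
$q{\left(c \right)} = \sqrt{28 + c}$
$q{\left(\frac{44}{48} + \frac{G}{B{\left(a{\left(1,6 \right)},3^{2} \right)}} \right)} + f = \sqrt{28 + \left(\frac{44}{48} - \frac{43}{\left(-1\right) 3^{2}}\right)} + 76 = \sqrt{28 - \left(- \frac{11}{12} + \frac{43}{\left(-1\right) 9}\right)} + 76 = \sqrt{28 - \left(- \frac{11}{12} + \frac{43}{-9}\right)} + 76 = \sqrt{28 + \left(\frac{11}{12} - - \frac{43}{9}\right)} + 76 = \sqrt{28 + \left(\frac{11}{12} + \frac{43}{9}\right)} + 76 = \sqrt{28 + \frac{205}{36}} + 76 = \sqrt{\frac{1213}{36}} + 76 = \frac{\sqrt{1213}}{6} + 76 = 76 + \frac{\sqrt{1213}}{6}$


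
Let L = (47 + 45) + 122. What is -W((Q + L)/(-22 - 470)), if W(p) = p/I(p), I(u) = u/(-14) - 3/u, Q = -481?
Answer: 110894/1137553 ≈ 0.097485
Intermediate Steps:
I(u) = -3/u - u/14 (I(u) = u*(-1/14) - 3/u = -u/14 - 3/u = -3/u - u/14)
L = 214 (L = 92 + 122 = 214)
W(p) = p/(-3/p - p/14)
-W((Q + L)/(-22 - 470)) = -(-14)*((-481 + 214)/(-22 - 470))²/(42 + ((-481 + 214)/(-22 - 470))²) = -(-14)*(-267/(-492))²/(42 + (-267/(-492))²) = -(-14)*(-267*(-1/492))²/(42 + (-267*(-1/492))²) = -(-14)*(89/164)²/(42 + (89/164)²) = -(-14)*7921/(26896*(42 + 7921/26896)) = -(-14)*7921/(26896*1137553/26896) = -(-14)*7921*26896/(26896*1137553) = -1*(-110894/1137553) = 110894/1137553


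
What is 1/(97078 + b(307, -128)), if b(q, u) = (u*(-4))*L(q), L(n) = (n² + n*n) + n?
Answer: 1/96765238 ≈ 1.0334e-8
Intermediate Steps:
L(n) = n + 2*n² (L(n) = (n² + n²) + n = 2*n² + n = n + 2*n²)
b(q, u) = -4*q*u*(1 + 2*q) (b(q, u) = (u*(-4))*(q*(1 + 2*q)) = (-4*u)*(q*(1 + 2*q)) = -4*q*u*(1 + 2*q))
1/(97078 + b(307, -128)) = 1/(97078 - 4*307*(-128)*(1 + 2*307)) = 1/(97078 - 4*307*(-128)*(1 + 614)) = 1/(97078 - 4*307*(-128)*615) = 1/(97078 + 96668160) = 1/96765238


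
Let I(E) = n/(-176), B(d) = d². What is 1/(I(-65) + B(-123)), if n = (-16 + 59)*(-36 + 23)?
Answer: 176/2663263 ≈ 6.6084e-5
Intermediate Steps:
n = -559 (n = 43*(-13) = -559)
I(E) = 559/176 (I(E) = -559/(-176) = -559*(-1/176) = 559/176)
1/(I(-65) + B(-123)) = 1/(559/176 + (-123)²) = 1/(559/176 + 15129) = 1/(2663263/176) = 176/2663263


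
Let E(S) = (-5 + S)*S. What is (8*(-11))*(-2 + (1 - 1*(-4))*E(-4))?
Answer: -15664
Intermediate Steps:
E(S) = S*(-5 + S)
(8*(-11))*(-2 + (1 - 1*(-4))*E(-4)) = (8*(-11))*(-2 + (1 - 1*(-4))*(-4*(-5 - 4))) = -88*(-2 + (1 + 4)*(-4*(-9))) = -88*(-2 + 5*36) = -88*(-2 + 180) = -88*178 = -15664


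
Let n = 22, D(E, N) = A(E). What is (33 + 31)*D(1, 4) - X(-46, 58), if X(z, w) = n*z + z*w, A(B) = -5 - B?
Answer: 3296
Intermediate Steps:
D(E, N) = -5 - E
X(z, w) = 22*z + w*z (X(z, w) = 22*z + z*w = 22*z + w*z)
(33 + 31)*D(1, 4) - X(-46, 58) = (33 + 31)*(-5 - 1*1) - (-46)*(22 + 58) = 64*(-5 - 1) - (-46)*80 = 64*(-6) - 1*(-3680) = -384 + 3680 = 3296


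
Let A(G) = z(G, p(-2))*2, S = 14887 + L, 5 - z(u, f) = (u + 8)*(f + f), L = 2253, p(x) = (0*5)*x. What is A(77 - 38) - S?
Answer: -17130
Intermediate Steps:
p(x) = 0 (p(x) = 0*x = 0)
z(u, f) = 5 - 2*f*(8 + u) (z(u, f) = 5 - (u + 8)*(f + f) = 5 - (8 + u)*2*f = 5 - 2*f*(8 + u))
S = 17140 (S = 14887 + 2253 = 17140)
A(G) = 10 (A(G) = (5 - 16*0 - 2*0*G)*2 = (5 + 0 + 0)*2 = 5*2 = 10)
A(77 - 38) - S = 10 - 1*17140 = 10 - 17140 = -17130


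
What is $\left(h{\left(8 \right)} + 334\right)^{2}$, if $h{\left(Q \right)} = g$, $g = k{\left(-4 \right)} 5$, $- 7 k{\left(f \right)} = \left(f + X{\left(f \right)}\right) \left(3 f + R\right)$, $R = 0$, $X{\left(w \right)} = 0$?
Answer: $\frac{4401604}{49} \approx 89829.0$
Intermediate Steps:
$k{\left(f \right)} = - \frac{3 f^{2}}{7}$ ($k{\left(f \right)} = - \frac{\left(f + 0\right) \left(3 f + 0\right)}{7} = - \frac{f 3 f}{7} = - \frac{3 f^{2}}{7}$)
$g = - \frac{240}{7}$ ($g = - \frac{3 \left(-4\right)^{2}}{7} \cdot 5 = \left(- \frac{3}{7}\right) 16 \cdot 5 = \left(- \frac{48}{7}\right) 5 = - \frac{240}{7} \approx -34.286$)
$h{\left(Q \right)} = - \frac{240}{7}$
$\left(h{\left(8 \right)} + 334\right)^{2} = \left(- \frac{240}{7} + 334\right)^{2} = \left(\frac{2098}{7}\right)^{2} = \frac{4401604}{49}$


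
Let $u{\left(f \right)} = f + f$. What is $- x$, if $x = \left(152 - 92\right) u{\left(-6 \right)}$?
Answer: $720$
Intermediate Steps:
$u{\left(f \right)} = 2 f$
$x = -720$ ($x = \left(152 - 92\right) 2 \left(-6\right) = 60 \left(-12\right) = -720$)
$- x = \left(-1\right) \left(-720\right) = 720$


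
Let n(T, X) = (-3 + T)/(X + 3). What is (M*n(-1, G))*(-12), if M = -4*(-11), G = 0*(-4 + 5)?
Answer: 704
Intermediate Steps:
G = 0 (G = 0*1 = 0)
n(T, X) = (-3 + T)/(3 + X)
M = 44
(M*n(-1, G))*(-12) = (44*((-3 - 1)/(3 + 0)))*(-12) = (44*(-4/3))*(-12) = -176/3*(-12) = 704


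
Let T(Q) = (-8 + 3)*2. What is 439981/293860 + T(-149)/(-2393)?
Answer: 1055813133/703206980 ≈ 1.5014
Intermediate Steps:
T(Q) = -10 (T(Q) = -5*2 = -10)
439981/293860 + T(-149)/(-2393) = 439981/293860 - 10/(-2393) = 439981*(1/293860) - 10*(-1/2393) = 439981/293860 + 10/2393 = 1055813133/703206980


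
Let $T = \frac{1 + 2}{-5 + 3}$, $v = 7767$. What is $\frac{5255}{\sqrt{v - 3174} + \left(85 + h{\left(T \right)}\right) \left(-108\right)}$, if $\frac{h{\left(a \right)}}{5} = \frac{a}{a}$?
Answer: $- \frac{17026200}{31491269} - \frac{5255 \sqrt{4593}}{94473807} \approx -0.54443$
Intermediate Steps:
$T = - \frac{3}{2}$ ($T = \frac{3}{-2} = 3 \left(- \frac{1}{2}\right) = - \frac{3}{2} \approx -1.5$)
$h{\left(a \right)} = 5$ ($h{\left(a \right)} = 5 \frac{a}{a} = 5 \cdot 1 = 5$)
$\frac{5255}{\sqrt{v - 3174} + \left(85 + h{\left(T \right)}\right) \left(-108\right)} = \frac{5255}{\sqrt{7767 - 3174} + \left(85 + 5\right) \left(-108\right)} = \frac{5255}{\sqrt{4593} + 90 \left(-108\right)} = \frac{5255}{\sqrt{4593} - 9720} = \frac{5255}{-9720 + \sqrt{4593}}$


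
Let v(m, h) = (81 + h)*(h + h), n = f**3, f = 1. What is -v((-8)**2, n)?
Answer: -164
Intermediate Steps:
n = 1 (n = 1**3 = 1)
v(m, h) = 2*h*(81 + h) (v(m, h) = (81 + h)*(2*h) = 2*h*(81 + h))
-v((-8)**2, n) = -2*(81 + 1) = -2*82 = -1*164 = -164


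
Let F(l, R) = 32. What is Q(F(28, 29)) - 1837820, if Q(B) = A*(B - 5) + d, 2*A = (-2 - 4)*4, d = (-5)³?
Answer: -1838269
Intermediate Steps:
d = -125
A = -12 (A = ((-2 - 4)*4)/2 = (-6*4)/2 = (½)*(-24) = -12)
Q(B) = -65 - 12*B (Q(B) = -12*(B - 5) - 125 = -12*(-5 + B) - 125 = (60 - 12*B) - 125 = -65 - 12*B)
Q(F(28, 29)) - 1837820 = (-65 - 12*32) - 1837820 = (-65 - 384) - 1837820 = -449 - 1837820 = -1838269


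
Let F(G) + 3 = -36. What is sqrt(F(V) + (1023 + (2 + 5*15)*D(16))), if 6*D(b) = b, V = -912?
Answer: 4*sqrt(669)/3 ≈ 34.487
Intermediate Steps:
D(b) = b/6
F(G) = -39 (F(G) = -3 - 36 = -39)
sqrt(F(V) + (1023 + (2 + 5*15)*D(16))) = sqrt(-39 + (1023 + (2 + 5*15)*((1/6)*16))) = sqrt(-39 + (1023 + (2 + 75)*(8/3))) = sqrt(-39 + (1023 + 77*(8/3))) = sqrt(-39 + (1023 + 616/3)) = sqrt(-39 + 3685/3) = sqrt(3568/3) = 4*sqrt(669)/3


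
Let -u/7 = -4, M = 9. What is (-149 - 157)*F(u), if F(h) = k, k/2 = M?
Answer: -5508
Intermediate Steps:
k = 18 (k = 2*9 = 18)
u = 28 (u = -7*(-4) = 28)
F(h) = 18
(-149 - 157)*F(u) = (-149 - 157)*18 = -306*18 = -5508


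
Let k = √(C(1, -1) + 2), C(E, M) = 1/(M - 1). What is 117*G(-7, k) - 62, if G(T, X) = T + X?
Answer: -881 + 117*√6/2 ≈ -737.71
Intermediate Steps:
C(E, M) = 1/(-1 + M)
k = √6/2 (k = √(1/(-1 - 1) + 2) = √(1/(-2) + 2) = √(-½ + 2) = √(3/2) = √6/2 ≈ 1.2247)
117*G(-7, k) - 62 = 117*(-7 + √6/2) - 62 = (-819 + 117*√6/2) - 62 = -881 + 117*√6/2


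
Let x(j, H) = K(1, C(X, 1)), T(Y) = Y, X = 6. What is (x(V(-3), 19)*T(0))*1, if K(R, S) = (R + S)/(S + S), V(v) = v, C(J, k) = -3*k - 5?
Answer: 0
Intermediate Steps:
C(J, k) = -5 - 3*k
K(R, S) = (R + S)/(2*S) (K(R, S) = (R + S)/((2*S)) = (R + S)*(1/(2*S)) = (R + S)/(2*S))
x(j, H) = 7/16 (x(j, H) = (1 + (-5 - 3*1))/(2*(-5 - 3*1)) = (1 + (-5 - 3))/(2*(-5 - 3)) = (½)*(1 - 8)/(-8) = (½)*(-⅛)*(-7) = 7/16)
(x(V(-3), 19)*T(0))*1 = ((7/16)*0)*1 = 0*1 = 0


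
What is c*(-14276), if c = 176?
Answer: -2512576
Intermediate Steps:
c*(-14276) = 176*(-14276) = -2512576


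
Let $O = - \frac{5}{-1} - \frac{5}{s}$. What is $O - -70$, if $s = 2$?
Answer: $\frac{145}{2} \approx 72.5$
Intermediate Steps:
$O = \frac{5}{2}$ ($O = - \frac{5}{-1} - \frac{5}{2} = \left(-5\right) \left(-1\right) - \frac{5}{2} = 5 - \frac{5}{2} = \frac{5}{2} \approx 2.5$)
$O - -70 = \frac{5}{2} - -70 = \frac{5}{2} + 70 = \frac{145}{2}$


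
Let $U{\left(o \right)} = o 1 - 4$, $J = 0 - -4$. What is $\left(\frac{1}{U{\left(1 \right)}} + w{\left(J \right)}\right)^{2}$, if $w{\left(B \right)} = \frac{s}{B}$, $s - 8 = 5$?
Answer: $\frac{1225}{144} \approx 8.5069$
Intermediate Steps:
$s = 13$ ($s = 8 + 5 = 13$)
$J = 4$ ($J = 0 + 4 = 4$)
$w{\left(B \right)} = \frac{13}{B}$
$U{\left(o \right)} = -4 + o$ ($U{\left(o \right)} = o - 4 = -4 + o$)
$\left(\frac{1}{U{\left(1 \right)}} + w{\left(J \right)}\right)^{2} = \left(\frac{1}{-4 + 1} + \frac{13}{4}\right)^{2} = \left(\frac{1}{-3} + 13 \cdot \frac{1}{4}\right)^{2} = \left(- \frac{1}{3} + \frac{13}{4}\right)^{2} = \left(\frac{35}{12}\right)^{2} = \frac{1225}{144}$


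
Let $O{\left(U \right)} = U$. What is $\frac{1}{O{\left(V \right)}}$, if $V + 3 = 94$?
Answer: $\frac{1}{91} \approx 0.010989$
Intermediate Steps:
$V = 91$ ($V = -3 + 94 = 91$)
$\frac{1}{O{\left(V \right)}} = \frac{1}{91}$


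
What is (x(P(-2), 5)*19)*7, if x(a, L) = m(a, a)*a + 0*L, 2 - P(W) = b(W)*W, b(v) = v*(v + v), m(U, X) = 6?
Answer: 14364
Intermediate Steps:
b(v) = 2*v² (b(v) = v*(2*v) = 2*v²)
P(W) = 2 - 2*W³ (P(W) = 2 - 2*W²*W = 2 - 2*W³)
x(a, L) = 6*a (x(a, L) = 6*a + 0*L = 6*a + 0 = 6*a)
(x(P(-2), 5)*19)*7 = ((6*(2 - 2*(-2)³))*19)*7 = ((6*(2 - 2*(-8)))*19)*7 = ((6*(2 + 16))*19)*7 = ((6*18)*19)*7 = (108*19)*7 = 2052*7 = 14364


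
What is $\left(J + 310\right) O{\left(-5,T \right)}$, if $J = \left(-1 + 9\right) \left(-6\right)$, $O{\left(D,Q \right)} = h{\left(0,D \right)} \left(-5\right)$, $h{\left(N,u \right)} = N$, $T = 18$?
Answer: $0$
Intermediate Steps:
$O{\left(D,Q \right)} = 0$ ($O{\left(D,Q \right)} = 0 \left(-5\right) = 0$)
$J = -48$ ($J = 8 \left(-6\right) = -48$)
$\left(J + 310\right) O{\left(-5,T \right)} = \left(-48 + 310\right) 0 = 262 \cdot 0 = 0$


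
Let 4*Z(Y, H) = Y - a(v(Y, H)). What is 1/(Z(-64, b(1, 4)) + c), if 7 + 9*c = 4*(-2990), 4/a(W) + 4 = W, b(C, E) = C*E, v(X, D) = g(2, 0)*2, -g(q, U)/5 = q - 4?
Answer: -48/64595 ≈ -0.00074309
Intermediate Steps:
g(q, U) = 20 - 5*q (g(q, U) = -5*(q - 4) = -5*(-4 + q) = 20 - 5*q)
v(X, D) = 20 (v(X, D) = (20 - 5*2)*2 = (20 - 10)*2 = 10*2 = 20)
a(W) = 4/(-4 + W)
c = -3989/3 (c = -7/9 + (4*(-2990))/9 = -7/9 + (⅑)*(-11960) = -7/9 - 11960/9 = -3989/3 ≈ -1329.7)
Z(Y, H) = -1/16 + Y/4 (Z(Y, H) = (Y - 4/(-4 + 20))/4 = (Y - 4/16)/4 = (Y - 1*¼)/4 = (Y - ¼)/4 = (-¼ + Y)/4 = -1/16 + Y/4)
1/(Z(-64, b(1, 4)) + c) = 1/((-1/16 + (¼)*(-64)) - 3989/3) = 1/((-1/16 - 16) - 3989/3) = 1/(-257/16 - 3989/3) = 1/(-64595/48) = -48/64595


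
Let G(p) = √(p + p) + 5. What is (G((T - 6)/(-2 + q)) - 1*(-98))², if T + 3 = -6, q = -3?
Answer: (103 + √6)² ≈ 11120.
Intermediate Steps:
T = -9 (T = -3 - 6 = -9)
G(p) = 5 + √2*√p (G(p) = √(2*p) + 5 = √2*√p + 5 = 5 + √2*√p)
(G((T - 6)/(-2 + q)) - 1*(-98))² = ((5 + √2*√((-9 - 6)/(-2 - 3))) - 1*(-98))² = ((5 + √2*√(-15/(-5))) + 98)² = ((5 + √2*√(-15*(-⅕))) + 98)² = ((5 + √2*√3) + 98)² = ((5 + √6) + 98)² = (103 + √6)²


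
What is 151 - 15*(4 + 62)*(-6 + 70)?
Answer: -63209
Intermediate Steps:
151 - 15*(4 + 62)*(-6 + 70) = 151 - 990*64 = 151 - 15*4224 = 151 - 63360 = -63209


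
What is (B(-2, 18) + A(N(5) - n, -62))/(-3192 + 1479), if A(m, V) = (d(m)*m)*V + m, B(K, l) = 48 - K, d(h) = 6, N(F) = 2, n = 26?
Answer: -8954/1713 ≈ -5.2271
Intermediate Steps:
A(m, V) = m + 6*V*m (A(m, V) = (6*m)*V + m = 6*V*m + m = m + 6*V*m)
(B(-2, 18) + A(N(5) - n, -62))/(-3192 + 1479) = ((48 - 1*(-2)) + (2 - 1*26)*(1 + 6*(-62)))/(-3192 + 1479) = ((48 + 2) + (2 - 26)*(1 - 372))/(-1713) = (50 - 24*(-371))*(-1/1713) = (50 + 8904)*(-1/1713) = 8954*(-1/1713) = -8954/1713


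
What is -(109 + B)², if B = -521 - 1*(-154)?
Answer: -66564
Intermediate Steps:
B = -367 (B = -521 + 154 = -367)
-(109 + B)² = -(109 - 367)² = -1*(-258)² = -1*66564 = -66564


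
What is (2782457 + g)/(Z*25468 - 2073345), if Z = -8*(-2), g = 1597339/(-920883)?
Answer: -2562315752192/1534059391731 ≈ -1.6703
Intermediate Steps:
g = -1597339/920883 (g = 1597339*(-1/920883) = -1597339/920883 ≈ -1.7346)
Z = 16
(2782457 + g)/(Z*25468 - 2073345) = (2782457 - 1597339/920883)/(16*25468 - 2073345) = 2562315752192/(920883*(407488 - 2073345)) = (2562315752192/920883)/(-1665857) = (2562315752192/920883)*(-1/1665857) = -2562315752192/1534059391731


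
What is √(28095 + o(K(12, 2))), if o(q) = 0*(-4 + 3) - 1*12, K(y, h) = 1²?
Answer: √28083 ≈ 167.58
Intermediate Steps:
K(y, h) = 1
o(q) = -12 (o(q) = 0*(-1) - 12 = 0 - 12 = -12)
√(28095 + o(K(12, 2))) = √(28095 - 12) = √28083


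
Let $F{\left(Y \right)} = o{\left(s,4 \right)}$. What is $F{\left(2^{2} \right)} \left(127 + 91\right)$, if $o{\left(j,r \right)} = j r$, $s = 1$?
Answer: $872$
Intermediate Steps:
$F{\left(Y \right)} = 4$ ($F{\left(Y \right)} = 1 \cdot 4 = 4$)
$F{\left(2^{2} \right)} \left(127 + 91\right) = 4 \left(127 + 91\right) = 4 \cdot 218 = 872$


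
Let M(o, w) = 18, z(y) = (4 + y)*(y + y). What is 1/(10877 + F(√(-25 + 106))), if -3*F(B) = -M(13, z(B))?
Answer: 1/10883 ≈ 9.1886e-5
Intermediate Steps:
z(y) = 2*y*(4 + y) (z(y) = (4 + y)*(2*y) = 2*y*(4 + y))
F(B) = 6 (F(B) = -(-1)*18/3 = -⅓*(-18) = 6)
1/(10877 + F(√(-25 + 106))) = 1/(10877 + 6) = 1/10883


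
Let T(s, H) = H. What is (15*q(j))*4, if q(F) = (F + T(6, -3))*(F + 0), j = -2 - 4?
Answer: 3240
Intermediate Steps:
j = -6
q(F) = F*(-3 + F) (q(F) = (F - 3)*(F + 0) = (-3 + F)*F = F*(-3 + F))
(15*q(j))*4 = (15*(-6*(-3 - 6)))*4 = (15*(-6*(-9)))*4 = (15*54)*4 = 810*4 = 3240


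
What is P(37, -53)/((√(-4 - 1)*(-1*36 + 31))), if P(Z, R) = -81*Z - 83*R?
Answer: 1402*I*√5/25 ≈ 125.4*I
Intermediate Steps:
P(Z, R) = -83*R - 81*Z
P(37, -53)/((√(-4 - 1)*(-1*36 + 31))) = (-83*(-53) - 81*37)/((√(-4 - 1)*(-1*36 + 31))) = (4399 - 2997)/((√(-5)*(-36 + 31))) = 1402/(((I*√5)*(-5))) = 1402/((-5*I*√5)) = 1402*(I*√5/25) = 1402*I*√5/25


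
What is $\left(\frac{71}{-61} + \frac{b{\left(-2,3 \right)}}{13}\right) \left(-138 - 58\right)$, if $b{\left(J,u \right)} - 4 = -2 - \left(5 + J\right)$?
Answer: $\frac{192864}{793} \approx 243.21$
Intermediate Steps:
$b{\left(J,u \right)} = -3 - J$ ($b{\left(J,u \right)} = 4 - \left(7 + J\right) = -3 - J$)
$\left(\frac{71}{-61} + \frac{b{\left(-2,3 \right)}}{13}\right) \left(-138 - 58\right) = \left(\frac{71}{-61} + \frac{-3 - -2}{13}\right) \left(-138 - 58\right) = \left(71 \left(- \frac{1}{61}\right) + \left(-3 + 2\right) \frac{1}{13}\right) \left(-196\right) = \left(- \frac{71}{61} - \frac{1}{13}\right) \left(-196\right) = \left(- \frac{984}{793}\right) \left(-196\right) = \frac{192864}{793}$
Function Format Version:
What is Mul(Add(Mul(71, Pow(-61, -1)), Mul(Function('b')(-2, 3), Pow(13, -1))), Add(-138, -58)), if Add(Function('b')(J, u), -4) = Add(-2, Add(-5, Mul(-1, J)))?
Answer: Rational(192864, 793) ≈ 243.21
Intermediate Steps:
Function('b')(J, u) = Add(-3, Mul(-1, J)) (Function('b')(J, u) = Add(4, Add(-2, Add(-5, Mul(-1, J)))) = Add(4, Add(-7, Mul(-1, J))) = Add(-3, Mul(-1, J)))
Mul(Add(Mul(71, Pow(-61, -1)), Mul(Function('b')(-2, 3), Pow(13, -1))), Add(-138, -58)) = Mul(Add(Mul(71, Pow(-61, -1)), Mul(Add(-3, Mul(-1, -2)), Pow(13, -1))), Add(-138, -58)) = Mul(Add(Mul(71, Rational(-1, 61)), Mul(Add(-3, 2), Rational(1, 13))), -196) = Mul(Add(Rational(-71, 61), Mul(-1, Rational(1, 13))), -196) = Mul(Add(Rational(-71, 61), Rational(-1, 13)), -196) = Mul(Rational(-984, 793), -196) = Rational(192864, 793)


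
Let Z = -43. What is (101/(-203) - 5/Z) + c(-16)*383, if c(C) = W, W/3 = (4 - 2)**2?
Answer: 40115156/8729 ≈ 4595.6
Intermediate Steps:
W = 12 (W = 3*(4 - 2)**2 = 3*2**2 = 3*4 = 12)
c(C) = 12
(101/(-203) - 5/Z) + c(-16)*383 = (101/(-203) - 5/(-43)) + 12*383 = (101*(-1/203) - 5*(-1/43)) + 4596 = (-101/203 + 5/43) + 4596 = -3328/8729 + 4596 = 40115156/8729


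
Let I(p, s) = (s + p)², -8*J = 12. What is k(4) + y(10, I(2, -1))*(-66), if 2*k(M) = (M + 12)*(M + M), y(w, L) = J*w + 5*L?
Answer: 724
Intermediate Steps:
J = -3/2 (J = -⅛*12 = -3/2 ≈ -1.5000)
I(p, s) = (p + s)²
y(w, L) = 5*L - 3*w/2 (y(w, L) = -3*w/2 + 5*L = 5*L - 3*w/2)
k(M) = M*(12 + M) (k(M) = ((M + 12)*(M + M))/2 = ((12 + M)*(2*M))/2 = (2*M*(12 + M))/2 = M*(12 + M))
k(4) + y(10, I(2, -1))*(-66) = 4*(12 + 4) + (5*(2 - 1)² - 3/2*10)*(-66) = 4*16 + (5*1² - 15)*(-66) = 64 + (5*1 - 15)*(-66) = 64 + (5 - 15)*(-66) = 64 - 10*(-66) = 64 + 660 = 724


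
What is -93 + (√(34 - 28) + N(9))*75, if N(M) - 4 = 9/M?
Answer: 282 + 75*√6 ≈ 465.71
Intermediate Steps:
N(M) = 4 + 9/M
-93 + (√(34 - 28) + N(9))*75 = -93 + (√(34 - 28) + (4 + 9/9))*75 = -93 + (√6 + (4 + 9*(⅑)))*75 = -93 + (√6 + (4 + 1))*75 = -93 + (√6 + 5)*75 = -93 + (5 + √6)*75 = -93 + (375 + 75*√6) = 282 + 75*√6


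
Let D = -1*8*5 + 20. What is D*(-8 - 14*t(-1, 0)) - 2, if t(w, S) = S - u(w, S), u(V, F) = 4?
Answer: -962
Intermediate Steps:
t(w, S) = -4 + S (t(w, S) = S - 1*4 = S - 4 = -4 + S)
D = -20 (D = -8*5 + 20 = -40 + 20 = -20)
D*(-8 - 14*t(-1, 0)) - 2 = -20*(-8 - 14*(-4 + 0)) - 2 = -20*(-8 - 14*(-4)) - 2 = -20*(-8 + 56) - 2 = -20*48 - 2 = -960 - 2 = -962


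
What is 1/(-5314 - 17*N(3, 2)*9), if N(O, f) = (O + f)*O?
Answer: -1/7609 ≈ -0.00013142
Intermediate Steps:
N(O, f) = O*(O + f)
1/(-5314 - 17*N(3, 2)*9) = 1/(-5314 - 51*(3 + 2)*9) = 1/(-5314 - 51*5*9) = 1/(-5314 - 17*15*9) = 1/(-5314 - 255*9) = 1/(-5314 - 2295) = 1/(-7609) = -1/7609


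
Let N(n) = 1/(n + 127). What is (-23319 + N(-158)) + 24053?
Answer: 22753/31 ≈ 733.97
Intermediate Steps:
N(n) = 1/(127 + n)
(-23319 + N(-158)) + 24053 = (-23319 + 1/(127 - 158)) + 24053 = (-23319 + 1/(-31)) + 24053 = (-23319 - 1/31) + 24053 = -722890/31 + 24053 = 22753/31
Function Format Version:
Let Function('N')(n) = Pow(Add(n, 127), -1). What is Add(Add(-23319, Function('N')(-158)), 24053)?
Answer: Rational(22753, 31) ≈ 733.97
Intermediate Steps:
Function('N')(n) = Pow(Add(127, n), -1)
Add(Add(-23319, Function('N')(-158)), 24053) = Add(Add(-23319, Pow(Add(127, -158), -1)), 24053) = Add(Add(-23319, Pow(-31, -1)), 24053) = Add(Add(-23319, Rational(-1, 31)), 24053) = Add(Rational(-722890, 31), 24053) = Rational(22753, 31)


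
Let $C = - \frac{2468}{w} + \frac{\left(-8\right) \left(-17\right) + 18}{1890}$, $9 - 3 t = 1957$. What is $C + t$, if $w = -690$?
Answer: $- \frac{2004821}{3105} \approx -645.67$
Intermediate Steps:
$t = - \frac{1948}{3}$ ($t = 3 - \frac{1957}{3} = - \frac{1948}{3} \approx -649.33$)
$C = \frac{11359}{3105}$ ($C = - \frac{2468}{-690} + \frac{\left(-8\right) \left(-17\right) + 18}{1890} = \left(-2468\right) \left(- \frac{1}{690}\right) + \left(136 + 18\right) \frac{1}{1890} = \frac{1234}{345} + 154 \cdot \frac{1}{1890} = \frac{1234}{345} + \frac{11}{135} = \frac{11359}{3105} \approx 3.6583$)
$C + t = \frac{11359}{3105} - \frac{1948}{3} = - \frac{2004821}{3105}$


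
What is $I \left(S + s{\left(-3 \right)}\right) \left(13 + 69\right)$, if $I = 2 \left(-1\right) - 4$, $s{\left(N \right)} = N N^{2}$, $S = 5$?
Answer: $10824$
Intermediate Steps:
$s{\left(N \right)} = N^{3}$
$I = -6$ ($I = -2 - 4 = -6$)
$I \left(S + s{\left(-3 \right)}\right) \left(13 + 69\right) = - 6 \left(5 + \left(-3\right)^{3}\right) \left(13 + 69\right) = - 6 \left(5 - 27\right) 82 = \left(-6\right) \left(-22\right) 82 = 132 \cdot 82 = 10824$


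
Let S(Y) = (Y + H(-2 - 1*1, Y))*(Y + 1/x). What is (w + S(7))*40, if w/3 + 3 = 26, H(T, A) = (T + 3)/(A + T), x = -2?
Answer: 4580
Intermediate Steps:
H(T, A) = (3 + T)/(A + T)
w = 69 (w = -9 + 3*26 = -9 + 78 = 69)
S(Y) = Y*(-½ + Y) (S(Y) = (Y + (3 + (-2 - 1*1))/(Y + (-2 - 1*1)))*(Y + 1/(-2)) = (Y + (3 + (-2 - 1))/(Y + (-2 - 1)))*(Y - ½) = (Y + (3 - 3)/(Y - 3))*(-½ + Y) = (Y + 0/(-3 + Y))*(-½ + Y) = (Y + 0)*(-½ + Y) = Y*(-½ + Y))
(w + S(7))*40 = (69 + 7*(-½ + 7))*40 = (69 + 7*(13/2))*40 = (69 + 91/2)*40 = (229/2)*40 = 4580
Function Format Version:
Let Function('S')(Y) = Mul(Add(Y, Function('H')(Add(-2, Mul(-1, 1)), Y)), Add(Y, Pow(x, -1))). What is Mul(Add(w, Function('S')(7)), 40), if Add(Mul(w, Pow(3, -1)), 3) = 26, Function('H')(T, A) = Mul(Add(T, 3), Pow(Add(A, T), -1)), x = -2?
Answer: 4580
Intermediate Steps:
Function('H')(T, A) = Mul(Pow(Add(A, T), -1), Add(3, T)) (Function('H')(T, A) = Mul(Add(3, T), Pow(Add(A, T), -1)) = Mul(Pow(Add(A, T), -1), Add(3, T)))
w = 69 (w = Add(-9, Mul(3, 26)) = Add(-9, 78) = 69)
Function('S')(Y) = Mul(Y, Add(Rational(-1, 2), Y)) (Function('S')(Y) = Mul(Add(Y, Mul(Pow(Add(Y, Add(-2, Mul(-1, 1))), -1), Add(3, Add(-2, Mul(-1, 1))))), Add(Y, Pow(-2, -1))) = Mul(Add(Y, Mul(Pow(Add(Y, Add(-2, -1)), -1), Add(3, Add(-2, -1)))), Add(Y, Rational(-1, 2))) = Mul(Add(Y, Mul(Pow(Add(Y, -3), -1), Add(3, -3))), Add(Rational(-1, 2), Y)) = Mul(Add(Y, Mul(Pow(Add(-3, Y), -1), 0)), Add(Rational(-1, 2), Y)) = Mul(Add(Y, 0), Add(Rational(-1, 2), Y)) = Mul(Y, Add(Rational(-1, 2), Y)))
Mul(Add(w, Function('S')(7)), 40) = Mul(Add(69, Mul(7, Add(Rational(-1, 2), 7))), 40) = Mul(Add(69, Mul(7, Rational(13, 2))), 40) = Mul(Add(69, Rational(91, 2)), 40) = Mul(Rational(229, 2), 40) = 4580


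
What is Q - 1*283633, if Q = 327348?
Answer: 43715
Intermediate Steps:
Q - 1*283633 = 327348 - 1*283633 = 327348 - 283633 = 43715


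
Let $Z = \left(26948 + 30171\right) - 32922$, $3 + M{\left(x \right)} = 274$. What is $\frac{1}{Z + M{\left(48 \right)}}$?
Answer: $\frac{1}{24468} \approx 4.087 \cdot 10^{-5}$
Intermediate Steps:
$M{\left(x \right)} = 271$ ($M{\left(x \right)} = -3 + 274 = 271$)
$Z = 24197$ ($Z = 57119 - 32922 = 24197$)
$\frac{1}{Z + M{\left(48 \right)}} = \frac{1}{24197 + 271} = \frac{1}{24468}$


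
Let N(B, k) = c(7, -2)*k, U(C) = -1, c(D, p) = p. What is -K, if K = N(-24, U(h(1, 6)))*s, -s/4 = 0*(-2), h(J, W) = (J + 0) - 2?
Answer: 0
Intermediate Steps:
h(J, W) = -2 + J (h(J, W) = J - 2 = -2 + J)
N(B, k) = -2*k
s = 0 (s = -0*(-2) = -4*0 = 0)
K = 0 (K = -2*(-1)*0 = 2*0 = 0)
-K = -1*0 = 0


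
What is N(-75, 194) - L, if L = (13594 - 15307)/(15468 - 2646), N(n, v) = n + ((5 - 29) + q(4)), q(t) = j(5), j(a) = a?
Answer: -401185/4274 ≈ -93.866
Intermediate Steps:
q(t) = 5
N(n, v) = -19 + n (N(n, v) = n + ((5 - 29) + 5) = n + (-24 + 5) = n - 19 = -19 + n)
L = -571/4274 (L = -1713/12822 = -1713*1/12822 = -571/4274 ≈ -0.13360)
N(-75, 194) - L = (-19 - 75) - 1*(-571/4274) = -94 + 571/4274 = -401185/4274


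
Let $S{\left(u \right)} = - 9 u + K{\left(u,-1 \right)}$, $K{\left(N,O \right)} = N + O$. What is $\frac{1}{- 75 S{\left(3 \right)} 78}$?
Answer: $\frac{1}{146250} \approx 6.8376 \cdot 10^{-6}$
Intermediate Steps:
$S{\left(u \right)} = -1 - 8 u$ ($S{\left(u \right)} = - 9 u + \left(u - 1\right) = - 9 u + \left(-1 + u\right) = -1 - 8 u$)
$\frac{1}{- 75 S{\left(3 \right)} 78} = \frac{1}{- 75 \left(-1 - 24\right) 78} = \frac{1}{\left(-75\right) \left(-25\right) 78} = \frac{1}{1875 \cdot 78} = \frac{1}{146250}$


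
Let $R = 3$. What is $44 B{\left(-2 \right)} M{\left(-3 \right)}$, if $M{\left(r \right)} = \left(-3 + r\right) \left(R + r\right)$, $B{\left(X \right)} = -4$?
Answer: $0$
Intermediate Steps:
$M{\left(r \right)} = \left(-3 + r\right) \left(3 + r\right)$
$44 B{\left(-2 \right)} M{\left(-3 \right)} = 44 \left(-4\right) \left(-9 + \left(-3\right)^{2}\right) = - 176 \left(-9 + 9\right) = \left(-176\right) 0 = 0$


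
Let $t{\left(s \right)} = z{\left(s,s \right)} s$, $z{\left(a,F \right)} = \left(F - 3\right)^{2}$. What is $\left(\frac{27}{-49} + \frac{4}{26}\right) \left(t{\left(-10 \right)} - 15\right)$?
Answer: $\frac{431365}{637} \approx 677.18$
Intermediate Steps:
$z{\left(a,F \right)} = \left(-3 + F\right)^{2}$
$t{\left(s \right)} = s \left(-3 + s\right)^{2}$ ($t{\left(s \right)} = \left(-3 + s\right)^{2} s = s \left(-3 + s\right)^{2}$)
$\left(\frac{27}{-49} + \frac{4}{26}\right) \left(t{\left(-10 \right)} - 15\right) = \left(\frac{27}{-49} + \frac{4}{26}\right) \left(- 10 \left(-3 - 10\right)^{2} - 15\right) = \left(27 \left(- \frac{1}{49}\right) + 4 \cdot \frac{1}{26}\right) \left(- 10 \left(-13\right)^{2} - 15\right) = \left(- \frac{27}{49} + \frac{2}{13}\right) \left(\left(-10\right) 169 - 15\right) = - \frac{253 \left(-1690 - 15\right)}{637} = \left(- \frac{253}{637}\right) \left(-1705\right) = \frac{431365}{637}$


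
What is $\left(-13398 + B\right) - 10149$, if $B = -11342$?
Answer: $-34889$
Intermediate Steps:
$\left(-13398 + B\right) - 10149 = \left(-13398 - 11342\right) - 10149 = -24740 - 10149 = -34889$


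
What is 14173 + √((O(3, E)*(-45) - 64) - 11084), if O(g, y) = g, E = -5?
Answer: 14173 + I*√11283 ≈ 14173.0 + 106.22*I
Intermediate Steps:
14173 + √((O(3, E)*(-45) - 64) - 11084) = 14173 + √((3*(-45) - 64) - 11084) = 14173 + √((-135 - 64) - 11084) = 14173 + √(-199 - 11084) = 14173 + √(-11283) = 14173 + I*√11283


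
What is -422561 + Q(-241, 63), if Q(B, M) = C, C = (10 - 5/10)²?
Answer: -1689883/4 ≈ -4.2247e+5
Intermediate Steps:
C = 361/4 (C = (10 - 5*⅒)² = (10 - ½)² = (19/2)² = 361/4 ≈ 90.250)
Q(B, M) = 361/4
-422561 + Q(-241, 63) = -422561 + 361/4 = -1689883/4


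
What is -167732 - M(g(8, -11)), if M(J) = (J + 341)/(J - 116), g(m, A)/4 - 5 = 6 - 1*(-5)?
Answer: -8721659/52 ≈ -1.6772e+5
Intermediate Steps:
g(m, A) = 64 (g(m, A) = 20 + 4*(6 - 1*(-5)) = 20 + 4*(6 + 5) = 20 + 4*11 = 20 + 44 = 64)
M(J) = (341 + J)/(-116 + J)
-167732 - M(g(8, -11)) = -167732 - (341 + 64)/(-116 + 64) = -167732 - 405/(-52) = -167732 - (-1)*405/52 = -167732 - 1*(-405/52) = -167732 + 405/52 = -8721659/52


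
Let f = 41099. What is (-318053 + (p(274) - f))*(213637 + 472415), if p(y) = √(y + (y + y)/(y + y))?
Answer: -246396947904 + 3430260*√11 ≈ -2.4639e+11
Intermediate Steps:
p(y) = √(1 + y) (p(y) = √(y + (2*y)/((2*y))) = √(y + (2*y)*(1/(2*y))) = √(y + 1) = √(1 + y))
(-318053 + (p(274) - f))*(213637 + 472415) = (-318053 + (√(1 + 274) - 1*41099))*(213637 + 472415) = (-318053 + (√275 - 41099))*686052 = (-318053 + (5*√11 - 41099))*686052 = (-318053 + (-41099 + 5*√11))*686052 = (-359152 + 5*√11)*686052 = -246396947904 + 3430260*√11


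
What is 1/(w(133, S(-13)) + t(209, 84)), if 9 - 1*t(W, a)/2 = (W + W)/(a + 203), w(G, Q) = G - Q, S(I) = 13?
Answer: 287/38770 ≈ 0.0074026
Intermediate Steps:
t(W, a) = 18 - 4*W/(203 + a) (t(W, a) = 18 - 2*(W + W)/(a + 203) = 18 - 2*2*W/(203 + a) = 18 - 4*W/(203 + a))
1/(w(133, S(-13)) + t(209, 84)) = 1/((133 - 1*13) + 2*(1827 - 2*209 + 9*84)/(203 + 84)) = 1/((133 - 13) + 2*(1827 - 418 + 756)/287) = 1/(120 + 2*(1/287)*2165) = 1/(120 + 4330/287) = 1/(38770/287) = 287/38770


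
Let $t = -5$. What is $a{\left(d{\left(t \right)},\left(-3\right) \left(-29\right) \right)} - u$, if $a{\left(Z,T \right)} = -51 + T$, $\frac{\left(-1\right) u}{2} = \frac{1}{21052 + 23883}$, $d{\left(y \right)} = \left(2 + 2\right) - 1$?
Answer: $\frac{1617662}{44935} \approx 36.0$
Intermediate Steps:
$d{\left(y \right)} = 3$ ($d{\left(y \right)} = 4 - 1 = 3$)
$u = - \frac{2}{44935}$ ($u = - \frac{2}{21052 + 23883} = - \frac{2}{44935} \approx -4.4509 \cdot 10^{-5}$)
$a{\left(d{\left(t \right)},\left(-3\right) \left(-29\right) \right)} - u = \left(-51 - -87\right) - - \frac{2}{44935} = \left(-51 + 87\right) + \frac{2}{44935} = 36 + \frac{2}{44935} = \frac{1617662}{44935}$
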